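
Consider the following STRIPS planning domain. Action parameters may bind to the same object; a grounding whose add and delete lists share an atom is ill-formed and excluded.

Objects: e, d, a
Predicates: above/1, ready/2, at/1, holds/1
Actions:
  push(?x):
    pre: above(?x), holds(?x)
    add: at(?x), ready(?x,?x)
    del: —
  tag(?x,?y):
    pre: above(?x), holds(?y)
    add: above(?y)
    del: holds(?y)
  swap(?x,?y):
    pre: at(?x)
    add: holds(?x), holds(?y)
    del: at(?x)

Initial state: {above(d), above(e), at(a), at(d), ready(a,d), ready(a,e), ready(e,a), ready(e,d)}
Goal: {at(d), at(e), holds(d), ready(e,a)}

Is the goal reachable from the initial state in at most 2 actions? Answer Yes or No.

No

1. swap(d,e)  →  {above(d), above(e), at(a), holds(d), holds(e), ready(a,d), ready(a,e), ready(e,a), ready(e,d)}
2. push(e)  →  {above(d), above(e), at(a), at(e), holds(d), holds(e), ready(a,d), ready(a,e), ready(e,a), ready(e,d), ready(e,e)}
3. push(d)  →  {above(d), above(e), at(a), at(d), at(e), holds(d), holds(e), ready(a,d), ready(a,e), ready(d,d), ready(e,a), ready(e,d), ready(e,e)}
optimal plan length = 3; 3 > 2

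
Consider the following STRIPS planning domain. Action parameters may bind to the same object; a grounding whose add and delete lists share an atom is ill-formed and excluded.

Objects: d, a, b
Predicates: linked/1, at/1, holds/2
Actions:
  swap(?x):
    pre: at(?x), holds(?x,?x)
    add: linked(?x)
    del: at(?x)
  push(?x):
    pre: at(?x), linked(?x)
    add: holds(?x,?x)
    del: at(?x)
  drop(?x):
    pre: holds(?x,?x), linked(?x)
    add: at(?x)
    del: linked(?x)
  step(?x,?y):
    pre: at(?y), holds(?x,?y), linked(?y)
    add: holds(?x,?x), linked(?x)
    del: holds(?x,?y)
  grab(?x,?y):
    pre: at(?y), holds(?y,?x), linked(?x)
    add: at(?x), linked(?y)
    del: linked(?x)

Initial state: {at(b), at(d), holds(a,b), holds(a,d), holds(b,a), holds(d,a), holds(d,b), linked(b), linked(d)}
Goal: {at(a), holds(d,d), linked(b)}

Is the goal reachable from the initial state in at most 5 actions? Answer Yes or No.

Yes

1. push(d)  →  {at(b), holds(a,b), holds(a,d), holds(b,a), holds(d,a), holds(d,b), holds(d,d), linked(b), linked(d)}
2. step(a,b)  →  {at(b), holds(a,a), holds(a,d), holds(b,a), holds(d,a), holds(d,b), holds(d,d), linked(a), linked(b), linked(d)}
3. drop(a)  →  {at(a), at(b), holds(a,a), holds(a,d), holds(b,a), holds(d,a), holds(d,b), holds(d,d), linked(b), linked(d)}
optimal plan length = 3; 3 ≤ 5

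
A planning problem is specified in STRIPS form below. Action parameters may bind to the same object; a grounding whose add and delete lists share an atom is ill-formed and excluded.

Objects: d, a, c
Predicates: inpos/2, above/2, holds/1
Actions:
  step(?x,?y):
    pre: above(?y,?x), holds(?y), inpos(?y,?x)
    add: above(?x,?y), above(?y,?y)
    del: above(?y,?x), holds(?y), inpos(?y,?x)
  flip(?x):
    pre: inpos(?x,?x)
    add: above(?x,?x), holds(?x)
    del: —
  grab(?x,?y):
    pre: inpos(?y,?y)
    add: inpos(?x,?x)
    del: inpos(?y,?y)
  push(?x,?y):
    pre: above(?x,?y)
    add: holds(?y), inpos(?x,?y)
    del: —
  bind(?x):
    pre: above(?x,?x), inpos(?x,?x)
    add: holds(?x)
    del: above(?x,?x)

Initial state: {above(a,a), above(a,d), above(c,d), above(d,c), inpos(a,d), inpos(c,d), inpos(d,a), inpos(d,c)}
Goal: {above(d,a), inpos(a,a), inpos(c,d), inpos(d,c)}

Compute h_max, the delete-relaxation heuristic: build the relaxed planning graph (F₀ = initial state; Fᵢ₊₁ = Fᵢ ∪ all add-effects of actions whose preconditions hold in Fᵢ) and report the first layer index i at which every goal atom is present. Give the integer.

2

F0 = init (8 atoms)
F1 = F0 ∪ {holds(a), holds(c), holds(d), inpos(a,a)}  (12 atoms)
F2 = F1 ∪ {above(c,c), above(d,a), above(d,d), inpos(c,c), inpos(d,d)}  (17 atoms)
goal ⊆ F2  ⇒  h_max = 2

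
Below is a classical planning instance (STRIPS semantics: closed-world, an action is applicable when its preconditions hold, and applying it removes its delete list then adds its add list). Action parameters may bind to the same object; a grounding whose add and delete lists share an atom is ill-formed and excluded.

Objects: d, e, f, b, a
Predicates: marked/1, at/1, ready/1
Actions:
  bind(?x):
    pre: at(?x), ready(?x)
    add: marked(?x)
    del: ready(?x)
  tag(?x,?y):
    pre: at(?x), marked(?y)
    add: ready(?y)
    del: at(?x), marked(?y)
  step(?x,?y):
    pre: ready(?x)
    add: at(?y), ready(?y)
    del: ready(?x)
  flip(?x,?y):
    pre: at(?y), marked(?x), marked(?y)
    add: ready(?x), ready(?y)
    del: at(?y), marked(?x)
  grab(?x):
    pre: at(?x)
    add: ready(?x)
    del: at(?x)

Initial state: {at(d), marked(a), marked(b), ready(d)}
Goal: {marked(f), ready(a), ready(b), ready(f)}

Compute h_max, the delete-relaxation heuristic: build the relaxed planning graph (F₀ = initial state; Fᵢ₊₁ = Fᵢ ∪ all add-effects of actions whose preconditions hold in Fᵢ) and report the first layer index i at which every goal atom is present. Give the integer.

2

F0 = init (4 atoms)
F1 = F0 ∪ {at(a), at(b), at(e), at(f), marked(d), ready(a), ready(b), ready(e), ready(f)}  (13 atoms)
F2 = F1 ∪ {marked(e), marked(f)}  (15 atoms)
goal ⊆ F2  ⇒  h_max = 2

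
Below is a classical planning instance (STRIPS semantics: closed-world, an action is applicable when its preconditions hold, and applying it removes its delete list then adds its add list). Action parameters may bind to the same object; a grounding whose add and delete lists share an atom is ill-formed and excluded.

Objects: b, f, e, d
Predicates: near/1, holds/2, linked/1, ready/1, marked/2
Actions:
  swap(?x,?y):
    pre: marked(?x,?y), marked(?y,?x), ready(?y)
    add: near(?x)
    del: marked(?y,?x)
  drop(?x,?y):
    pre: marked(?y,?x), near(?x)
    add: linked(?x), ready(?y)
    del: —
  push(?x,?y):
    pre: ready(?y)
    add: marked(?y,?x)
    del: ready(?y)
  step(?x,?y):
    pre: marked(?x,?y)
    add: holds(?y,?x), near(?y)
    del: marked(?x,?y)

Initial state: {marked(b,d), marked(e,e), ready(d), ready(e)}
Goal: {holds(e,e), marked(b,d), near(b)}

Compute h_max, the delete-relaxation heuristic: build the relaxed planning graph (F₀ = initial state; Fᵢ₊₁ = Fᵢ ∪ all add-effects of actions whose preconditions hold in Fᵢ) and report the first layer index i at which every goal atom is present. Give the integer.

2

F0 = init (4 atoms)
F1 = F0 ∪ {holds(d,b), holds(e,e), marked(d,b), marked(d,d), marked(d,e), marked(d,f), marked(e,b), marked(e,d), marked(e,f), near(d), near(e)}  (15 atoms)
F2 = F1 ∪ {holds(b,d), holds(b,e), holds(d,d), holds(d,e), holds(e,d), holds(f,d), holds(f,e), linked(d), linked(e), near(b), near(f), ready(b)}  (27 atoms)
goal ⊆ F2  ⇒  h_max = 2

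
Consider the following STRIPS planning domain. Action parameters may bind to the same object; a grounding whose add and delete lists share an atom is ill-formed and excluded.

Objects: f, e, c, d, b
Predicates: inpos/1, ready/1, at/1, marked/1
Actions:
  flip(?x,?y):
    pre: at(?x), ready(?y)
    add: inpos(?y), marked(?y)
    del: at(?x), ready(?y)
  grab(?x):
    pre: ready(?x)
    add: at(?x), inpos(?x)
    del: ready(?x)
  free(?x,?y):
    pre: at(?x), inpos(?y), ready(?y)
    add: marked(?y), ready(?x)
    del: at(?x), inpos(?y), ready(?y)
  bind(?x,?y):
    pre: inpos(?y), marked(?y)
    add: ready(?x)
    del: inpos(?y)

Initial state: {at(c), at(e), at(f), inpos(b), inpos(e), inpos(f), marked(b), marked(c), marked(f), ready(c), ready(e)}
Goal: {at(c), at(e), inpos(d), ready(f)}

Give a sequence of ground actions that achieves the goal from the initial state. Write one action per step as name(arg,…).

free(f,e); bind(d,f); grab(d)

1. free(f,e)  →  {at(c), at(e), inpos(b), inpos(f), marked(b), marked(c), marked(e), marked(f), ready(c), ready(f)}
2. bind(d,f)  →  {at(c), at(e), inpos(b), marked(b), marked(c), marked(e), marked(f), ready(c), ready(d), ready(f)}
3. grab(d)  →  {at(c), at(d), at(e), inpos(b), inpos(d), marked(b), marked(c), marked(e), marked(f), ready(c), ready(f)}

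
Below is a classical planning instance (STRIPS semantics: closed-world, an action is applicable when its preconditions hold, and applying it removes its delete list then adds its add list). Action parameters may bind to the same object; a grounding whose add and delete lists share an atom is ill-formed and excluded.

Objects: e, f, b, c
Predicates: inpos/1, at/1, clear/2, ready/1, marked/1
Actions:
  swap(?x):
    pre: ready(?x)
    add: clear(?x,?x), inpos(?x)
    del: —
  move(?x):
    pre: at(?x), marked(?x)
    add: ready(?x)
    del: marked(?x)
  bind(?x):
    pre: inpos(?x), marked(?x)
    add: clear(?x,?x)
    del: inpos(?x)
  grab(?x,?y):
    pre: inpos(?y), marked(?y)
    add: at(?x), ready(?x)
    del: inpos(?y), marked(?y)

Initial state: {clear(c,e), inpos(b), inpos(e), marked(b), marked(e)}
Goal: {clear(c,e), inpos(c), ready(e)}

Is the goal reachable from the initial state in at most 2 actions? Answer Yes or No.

No

1. grab(e,e)  →  {at(e), clear(c,e), inpos(b), marked(b), ready(e)}
2. grab(c,b)  →  {at(c), at(e), clear(c,e), ready(c), ready(e)}
3. swap(c)  →  {at(c), at(e), clear(c,c), clear(c,e), inpos(c), ready(c), ready(e)}
optimal plan length = 3; 3 > 2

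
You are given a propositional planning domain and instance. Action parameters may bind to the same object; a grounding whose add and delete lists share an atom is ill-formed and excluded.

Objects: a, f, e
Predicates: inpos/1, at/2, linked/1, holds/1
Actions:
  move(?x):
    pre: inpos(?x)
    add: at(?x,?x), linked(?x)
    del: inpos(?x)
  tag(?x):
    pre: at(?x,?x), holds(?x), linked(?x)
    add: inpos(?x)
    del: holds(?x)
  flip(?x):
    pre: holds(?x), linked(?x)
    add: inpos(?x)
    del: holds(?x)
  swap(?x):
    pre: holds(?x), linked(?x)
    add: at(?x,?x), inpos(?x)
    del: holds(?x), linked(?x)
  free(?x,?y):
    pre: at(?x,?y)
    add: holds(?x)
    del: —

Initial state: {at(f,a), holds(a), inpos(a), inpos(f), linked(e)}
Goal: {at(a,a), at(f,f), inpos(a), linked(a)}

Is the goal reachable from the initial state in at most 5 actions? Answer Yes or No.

1. move(a)  →  {at(a,a), at(f,a), holds(a), inpos(f), linked(a), linked(e)}
2. move(f)  →  {at(a,a), at(f,a), at(f,f), holds(a), linked(a), linked(e), linked(f)}
3. tag(a)  →  {at(a,a), at(f,a), at(f,f), inpos(a), linked(a), linked(e), linked(f)}
optimal plan length = 3; 3 ≤ 5

Yes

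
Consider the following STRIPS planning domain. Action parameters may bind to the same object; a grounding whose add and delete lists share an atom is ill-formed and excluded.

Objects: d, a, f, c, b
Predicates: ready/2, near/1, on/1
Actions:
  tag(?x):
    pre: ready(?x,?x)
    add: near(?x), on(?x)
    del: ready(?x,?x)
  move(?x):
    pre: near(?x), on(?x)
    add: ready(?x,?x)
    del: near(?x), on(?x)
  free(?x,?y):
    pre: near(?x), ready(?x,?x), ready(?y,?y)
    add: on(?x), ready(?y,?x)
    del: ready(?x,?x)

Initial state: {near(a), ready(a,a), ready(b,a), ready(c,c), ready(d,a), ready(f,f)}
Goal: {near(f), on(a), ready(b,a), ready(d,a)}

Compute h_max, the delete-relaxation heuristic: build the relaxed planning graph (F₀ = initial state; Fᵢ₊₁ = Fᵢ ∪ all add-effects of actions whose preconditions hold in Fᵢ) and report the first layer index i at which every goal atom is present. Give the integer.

1

F0 = init (6 atoms)
F1 = F0 ∪ {near(c), near(f), on(a), on(c), on(f), ready(c,a), ready(f,a)}  (13 atoms)
goal ⊆ F1  ⇒  h_max = 1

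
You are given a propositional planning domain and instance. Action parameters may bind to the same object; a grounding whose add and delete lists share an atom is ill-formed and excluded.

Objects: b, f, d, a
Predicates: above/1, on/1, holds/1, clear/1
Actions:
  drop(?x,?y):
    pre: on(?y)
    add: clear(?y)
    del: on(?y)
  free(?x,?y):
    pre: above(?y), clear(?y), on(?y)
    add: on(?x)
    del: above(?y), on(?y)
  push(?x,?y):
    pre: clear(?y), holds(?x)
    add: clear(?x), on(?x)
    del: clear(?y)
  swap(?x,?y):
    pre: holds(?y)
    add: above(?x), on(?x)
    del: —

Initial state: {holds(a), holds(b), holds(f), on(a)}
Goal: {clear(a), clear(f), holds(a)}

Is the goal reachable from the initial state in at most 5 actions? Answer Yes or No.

1. drop(b,a)  →  {clear(a), holds(a), holds(b), holds(f)}
2. swap(f,b)  →  {above(f), clear(a), holds(a), holds(b), holds(f), on(f)}
3. drop(b,f)  →  {above(f), clear(a), clear(f), holds(a), holds(b), holds(f)}
optimal plan length = 3; 3 ≤ 5

Yes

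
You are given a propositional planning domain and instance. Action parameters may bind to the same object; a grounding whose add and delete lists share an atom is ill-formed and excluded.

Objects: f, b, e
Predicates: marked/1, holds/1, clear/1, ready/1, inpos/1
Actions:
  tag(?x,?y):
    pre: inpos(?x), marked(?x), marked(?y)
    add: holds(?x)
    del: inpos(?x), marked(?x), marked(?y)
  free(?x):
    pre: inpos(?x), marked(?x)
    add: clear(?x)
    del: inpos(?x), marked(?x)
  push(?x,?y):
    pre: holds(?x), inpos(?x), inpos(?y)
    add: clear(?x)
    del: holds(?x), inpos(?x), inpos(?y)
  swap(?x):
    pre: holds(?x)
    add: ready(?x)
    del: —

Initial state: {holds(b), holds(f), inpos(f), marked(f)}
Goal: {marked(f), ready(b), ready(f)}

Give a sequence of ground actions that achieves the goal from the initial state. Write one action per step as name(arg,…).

1. swap(f)  →  {holds(b), holds(f), inpos(f), marked(f), ready(f)}
2. swap(b)  →  {holds(b), holds(f), inpos(f), marked(f), ready(b), ready(f)}

swap(f); swap(b)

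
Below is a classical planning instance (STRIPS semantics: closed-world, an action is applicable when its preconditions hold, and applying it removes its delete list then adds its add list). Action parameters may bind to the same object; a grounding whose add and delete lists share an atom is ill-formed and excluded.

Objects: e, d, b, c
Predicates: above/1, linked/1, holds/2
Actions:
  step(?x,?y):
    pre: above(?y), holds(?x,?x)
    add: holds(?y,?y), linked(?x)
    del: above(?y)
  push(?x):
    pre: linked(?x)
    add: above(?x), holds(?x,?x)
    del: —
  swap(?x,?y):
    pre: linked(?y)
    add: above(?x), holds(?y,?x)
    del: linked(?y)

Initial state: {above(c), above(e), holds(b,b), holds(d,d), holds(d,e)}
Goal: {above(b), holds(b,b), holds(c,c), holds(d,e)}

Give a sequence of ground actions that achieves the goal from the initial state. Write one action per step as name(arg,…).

1. step(d,c)  →  {above(e), holds(b,b), holds(c,c), holds(d,d), holds(d,e), linked(d)}
2. swap(b,d)  →  {above(b), above(e), holds(b,b), holds(c,c), holds(d,b), holds(d,d), holds(d,e)}

step(d,c); swap(b,d)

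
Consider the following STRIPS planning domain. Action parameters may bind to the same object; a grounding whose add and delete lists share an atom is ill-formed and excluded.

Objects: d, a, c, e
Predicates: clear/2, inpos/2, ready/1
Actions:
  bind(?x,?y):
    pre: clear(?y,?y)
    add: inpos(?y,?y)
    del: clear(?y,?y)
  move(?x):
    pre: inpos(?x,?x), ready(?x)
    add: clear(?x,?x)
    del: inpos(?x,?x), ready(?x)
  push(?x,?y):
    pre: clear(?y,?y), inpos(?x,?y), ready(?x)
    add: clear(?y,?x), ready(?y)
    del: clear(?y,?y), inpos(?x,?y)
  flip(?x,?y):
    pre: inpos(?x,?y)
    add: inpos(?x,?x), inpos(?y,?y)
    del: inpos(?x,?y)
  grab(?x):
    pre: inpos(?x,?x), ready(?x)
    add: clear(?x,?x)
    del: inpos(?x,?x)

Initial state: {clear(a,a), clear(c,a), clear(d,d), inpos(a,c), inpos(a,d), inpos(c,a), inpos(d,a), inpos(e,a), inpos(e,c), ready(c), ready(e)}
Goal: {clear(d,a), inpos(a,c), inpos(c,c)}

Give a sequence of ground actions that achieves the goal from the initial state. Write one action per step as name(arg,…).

1. push(c,a)  →  {clear(a,c), clear(c,a), clear(d,d), inpos(a,c), inpos(a,d), inpos(d,a), inpos(e,a), inpos(e,c), ready(a), ready(c), ready(e)}
2. push(a,d)  →  {clear(a,c), clear(c,a), clear(d,a), inpos(a,c), inpos(d,a), inpos(e,a), inpos(e,c), ready(a), ready(c), ready(d), ready(e)}
3. flip(e,c)  →  {clear(a,c), clear(c,a), clear(d,a), inpos(a,c), inpos(c,c), inpos(d,a), inpos(e,a), inpos(e,e), ready(a), ready(c), ready(d), ready(e)}

push(c,a); push(a,d); flip(e,c)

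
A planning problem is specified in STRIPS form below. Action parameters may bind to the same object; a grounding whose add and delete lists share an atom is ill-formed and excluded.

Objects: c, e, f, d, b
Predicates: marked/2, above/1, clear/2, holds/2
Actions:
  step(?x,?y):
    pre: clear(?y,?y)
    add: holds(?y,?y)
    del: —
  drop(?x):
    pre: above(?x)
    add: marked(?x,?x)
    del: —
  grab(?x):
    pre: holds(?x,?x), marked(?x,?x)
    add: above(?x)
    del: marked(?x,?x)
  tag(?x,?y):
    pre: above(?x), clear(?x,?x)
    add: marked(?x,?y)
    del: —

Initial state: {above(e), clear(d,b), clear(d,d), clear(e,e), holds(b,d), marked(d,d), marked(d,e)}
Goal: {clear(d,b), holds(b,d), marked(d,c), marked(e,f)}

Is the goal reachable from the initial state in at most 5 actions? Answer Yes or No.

Yes

1. step(c,d)  →  {above(e), clear(d,b), clear(d,d), clear(e,e), holds(b,d), holds(d,d), marked(d,d), marked(d,e)}
2. grab(d)  →  {above(d), above(e), clear(d,b), clear(d,d), clear(e,e), holds(b,d), holds(d,d), marked(d,e)}
3. tag(e,f)  →  {above(d), above(e), clear(d,b), clear(d,d), clear(e,e), holds(b,d), holds(d,d), marked(d,e), marked(e,f)}
4. tag(d,c)  →  {above(d), above(e), clear(d,b), clear(d,d), clear(e,e), holds(b,d), holds(d,d), marked(d,c), marked(d,e), marked(e,f)}
optimal plan length = 4; 4 ≤ 5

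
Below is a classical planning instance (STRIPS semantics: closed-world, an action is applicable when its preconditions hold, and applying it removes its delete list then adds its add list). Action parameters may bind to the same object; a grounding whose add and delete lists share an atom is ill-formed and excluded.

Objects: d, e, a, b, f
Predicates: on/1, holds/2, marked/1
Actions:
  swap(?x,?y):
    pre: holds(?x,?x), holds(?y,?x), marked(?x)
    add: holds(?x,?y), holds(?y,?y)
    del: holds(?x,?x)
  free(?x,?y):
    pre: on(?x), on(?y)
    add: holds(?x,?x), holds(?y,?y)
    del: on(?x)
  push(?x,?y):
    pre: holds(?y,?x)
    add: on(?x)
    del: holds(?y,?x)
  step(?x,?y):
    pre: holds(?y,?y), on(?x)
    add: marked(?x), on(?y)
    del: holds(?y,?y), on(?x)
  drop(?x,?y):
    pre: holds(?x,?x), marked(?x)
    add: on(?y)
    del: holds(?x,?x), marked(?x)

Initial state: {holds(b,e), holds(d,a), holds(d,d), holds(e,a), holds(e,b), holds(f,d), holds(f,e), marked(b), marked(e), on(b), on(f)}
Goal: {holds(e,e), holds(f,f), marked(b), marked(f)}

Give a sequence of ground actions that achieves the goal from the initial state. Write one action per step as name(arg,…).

1. free(b,f)  →  {holds(b,b), holds(b,e), holds(d,a), holds(d,d), holds(e,a), holds(e,b), holds(f,d), holds(f,e), holds(f,f), marked(b), marked(e), on(f)}
2. swap(b,e)  →  {holds(b,e), holds(d,a), holds(d,d), holds(e,a), holds(e,b), holds(e,e), holds(f,d), holds(f,e), holds(f,f), marked(b), marked(e), on(f)}
3. step(f,d)  →  {holds(b,e), holds(d,a), holds(e,a), holds(e,b), holds(e,e), holds(f,d), holds(f,e), holds(f,f), marked(b), marked(e), marked(f), on(d)}

free(b,f); swap(b,e); step(f,d)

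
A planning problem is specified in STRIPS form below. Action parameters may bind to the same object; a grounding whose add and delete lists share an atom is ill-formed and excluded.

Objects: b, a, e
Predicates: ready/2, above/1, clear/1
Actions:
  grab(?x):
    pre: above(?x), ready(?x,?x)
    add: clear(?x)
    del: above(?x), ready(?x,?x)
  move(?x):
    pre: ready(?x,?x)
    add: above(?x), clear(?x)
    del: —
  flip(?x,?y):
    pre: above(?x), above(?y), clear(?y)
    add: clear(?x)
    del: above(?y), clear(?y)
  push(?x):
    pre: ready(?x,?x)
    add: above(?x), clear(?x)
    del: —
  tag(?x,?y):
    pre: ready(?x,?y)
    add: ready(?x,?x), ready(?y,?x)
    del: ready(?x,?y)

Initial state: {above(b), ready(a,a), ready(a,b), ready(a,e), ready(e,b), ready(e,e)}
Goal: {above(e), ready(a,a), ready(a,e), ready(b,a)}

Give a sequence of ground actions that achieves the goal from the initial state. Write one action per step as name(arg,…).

1. move(e)  →  {above(b), above(e), clear(e), ready(a,a), ready(a,b), ready(a,e), ready(e,b), ready(e,e)}
2. tag(a,b)  →  {above(b), above(e), clear(e), ready(a,a), ready(a,e), ready(b,a), ready(e,b), ready(e,e)}

move(e); tag(a,b)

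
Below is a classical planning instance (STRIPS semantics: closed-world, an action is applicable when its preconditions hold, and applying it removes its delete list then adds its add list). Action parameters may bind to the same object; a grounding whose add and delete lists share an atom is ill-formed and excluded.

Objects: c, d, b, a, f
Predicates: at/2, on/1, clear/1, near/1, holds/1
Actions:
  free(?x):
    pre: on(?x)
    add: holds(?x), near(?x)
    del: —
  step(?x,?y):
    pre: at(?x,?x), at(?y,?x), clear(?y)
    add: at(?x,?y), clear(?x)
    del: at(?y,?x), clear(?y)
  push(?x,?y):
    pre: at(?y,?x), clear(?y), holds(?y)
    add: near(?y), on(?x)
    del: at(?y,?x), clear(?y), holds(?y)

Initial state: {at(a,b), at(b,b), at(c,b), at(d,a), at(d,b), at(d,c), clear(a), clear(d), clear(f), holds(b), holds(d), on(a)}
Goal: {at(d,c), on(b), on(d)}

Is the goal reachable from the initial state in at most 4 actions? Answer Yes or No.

Yes

1. free(a)  →  {at(a,b), at(b,b), at(c,b), at(d,a), at(d,b), at(d,c), clear(a), clear(d), clear(f), holds(a), holds(b), holds(d), near(a), on(a)}
2. step(b,d)  →  {at(a,b), at(b,b), at(b,d), at(c,b), at(d,a), at(d,c), clear(a), clear(b), clear(f), holds(a), holds(b), holds(d), near(a), on(a)}
3. push(d,b)  →  {at(a,b), at(b,b), at(c,b), at(d,a), at(d,c), clear(a), clear(f), holds(a), holds(d), near(a), near(b), on(a), on(d)}
4. push(b,a)  →  {at(b,b), at(c,b), at(d,a), at(d,c), clear(f), holds(d), near(a), near(b), on(a), on(b), on(d)}
optimal plan length = 4; 4 ≤ 4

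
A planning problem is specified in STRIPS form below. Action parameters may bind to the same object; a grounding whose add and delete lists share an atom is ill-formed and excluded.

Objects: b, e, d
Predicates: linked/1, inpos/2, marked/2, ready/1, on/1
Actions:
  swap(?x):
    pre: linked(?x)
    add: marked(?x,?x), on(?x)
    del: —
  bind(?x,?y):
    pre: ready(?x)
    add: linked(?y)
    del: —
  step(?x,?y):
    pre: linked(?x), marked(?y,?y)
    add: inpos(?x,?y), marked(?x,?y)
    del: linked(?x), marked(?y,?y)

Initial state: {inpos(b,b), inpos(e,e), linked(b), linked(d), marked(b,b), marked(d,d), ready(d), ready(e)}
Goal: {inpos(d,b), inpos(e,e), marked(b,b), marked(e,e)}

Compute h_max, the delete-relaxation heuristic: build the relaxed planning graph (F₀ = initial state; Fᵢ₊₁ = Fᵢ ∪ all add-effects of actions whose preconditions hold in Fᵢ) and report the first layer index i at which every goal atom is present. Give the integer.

2

F0 = init (8 atoms)
F1 = F0 ∪ {inpos(b,d), inpos(d,b), linked(e), marked(b,d), marked(d,b), on(b), on(d)}  (15 atoms)
F2 = F1 ∪ {inpos(e,b), inpos(e,d), marked(e,b), marked(e,d), marked(e,e), on(e)}  (21 atoms)
goal ⊆ F2  ⇒  h_max = 2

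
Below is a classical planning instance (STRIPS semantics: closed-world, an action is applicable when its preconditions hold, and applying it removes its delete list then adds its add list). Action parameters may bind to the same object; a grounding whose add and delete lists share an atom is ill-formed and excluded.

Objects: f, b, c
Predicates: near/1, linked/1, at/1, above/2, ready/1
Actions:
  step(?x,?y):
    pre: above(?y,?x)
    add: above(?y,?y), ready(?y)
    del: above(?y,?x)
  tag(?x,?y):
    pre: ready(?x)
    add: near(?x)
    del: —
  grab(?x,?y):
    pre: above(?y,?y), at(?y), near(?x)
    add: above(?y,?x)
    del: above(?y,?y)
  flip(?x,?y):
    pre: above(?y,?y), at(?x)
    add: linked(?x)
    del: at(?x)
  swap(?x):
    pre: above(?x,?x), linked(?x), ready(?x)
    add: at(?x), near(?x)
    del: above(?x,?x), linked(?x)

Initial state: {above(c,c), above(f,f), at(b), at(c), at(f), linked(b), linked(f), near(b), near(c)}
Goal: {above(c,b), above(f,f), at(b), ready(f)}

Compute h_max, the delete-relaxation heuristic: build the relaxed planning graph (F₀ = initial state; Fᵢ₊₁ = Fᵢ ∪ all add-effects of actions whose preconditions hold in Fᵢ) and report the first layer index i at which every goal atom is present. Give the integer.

2

F0 = init (9 atoms)
F1 = F0 ∪ {above(c,b), above(f,b), above(f,c), linked(c)}  (13 atoms)
F2 = F1 ∪ {ready(c), ready(f)}  (15 atoms)
goal ⊆ F2  ⇒  h_max = 2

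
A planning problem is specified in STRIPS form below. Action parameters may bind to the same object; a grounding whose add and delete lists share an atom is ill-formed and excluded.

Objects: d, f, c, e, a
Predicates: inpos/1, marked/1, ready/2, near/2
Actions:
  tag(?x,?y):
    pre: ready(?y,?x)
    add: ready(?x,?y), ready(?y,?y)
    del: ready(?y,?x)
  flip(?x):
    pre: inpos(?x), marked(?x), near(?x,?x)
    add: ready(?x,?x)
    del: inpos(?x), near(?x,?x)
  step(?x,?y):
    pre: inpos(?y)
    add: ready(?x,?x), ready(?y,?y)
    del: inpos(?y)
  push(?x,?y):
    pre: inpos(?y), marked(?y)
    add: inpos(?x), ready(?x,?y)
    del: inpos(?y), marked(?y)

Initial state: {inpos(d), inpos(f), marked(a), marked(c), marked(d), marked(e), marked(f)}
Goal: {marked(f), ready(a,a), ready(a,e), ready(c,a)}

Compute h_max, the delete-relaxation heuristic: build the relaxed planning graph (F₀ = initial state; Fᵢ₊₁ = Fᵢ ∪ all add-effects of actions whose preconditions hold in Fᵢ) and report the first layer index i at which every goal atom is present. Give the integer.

2

F0 = init (7 atoms)
F1 = F0 ∪ {inpos(a), inpos(c), inpos(e), ready(a,a), ready(a,d), ready(a,f), ready(c,c), ready(c,d), ready(c,f), ready(d,d), ready(d,f), ready(e,d), ready(e,e), ready(e,f), ready(f,d), ready(f,f)}  (23 atoms)
F2 = F1 ∪ {ready(a,c), ready(a,e), ready(c,a), ready(c,e), ready(d,a), ready(d,c), ready(d,e), ready(e,a), ready(e,c), ready(f,a), ready(f,c), ready(f,e)}  (35 atoms)
goal ⊆ F2  ⇒  h_max = 2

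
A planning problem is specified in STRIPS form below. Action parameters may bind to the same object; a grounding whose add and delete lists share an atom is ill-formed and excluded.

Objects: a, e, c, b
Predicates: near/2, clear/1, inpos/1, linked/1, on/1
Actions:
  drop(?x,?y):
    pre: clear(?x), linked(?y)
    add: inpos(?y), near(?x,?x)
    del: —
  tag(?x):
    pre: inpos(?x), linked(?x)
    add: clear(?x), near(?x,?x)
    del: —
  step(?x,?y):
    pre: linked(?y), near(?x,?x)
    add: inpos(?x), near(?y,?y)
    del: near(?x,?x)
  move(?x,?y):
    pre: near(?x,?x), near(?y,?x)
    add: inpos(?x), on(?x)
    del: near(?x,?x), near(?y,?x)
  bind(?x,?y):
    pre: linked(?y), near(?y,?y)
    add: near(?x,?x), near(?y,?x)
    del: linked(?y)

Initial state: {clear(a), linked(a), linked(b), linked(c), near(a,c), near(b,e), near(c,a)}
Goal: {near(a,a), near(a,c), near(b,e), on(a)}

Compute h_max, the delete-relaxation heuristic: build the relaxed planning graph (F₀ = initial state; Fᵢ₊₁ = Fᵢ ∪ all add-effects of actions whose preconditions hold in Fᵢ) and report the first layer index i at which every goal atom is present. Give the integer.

F0 = init (7 atoms)
F1 = F0 ∪ {inpos(a), inpos(b), inpos(c), near(a,a)}  (11 atoms)
F2 = F1 ∪ {clear(b), clear(c), near(a,b), near(a,e), near(b,b), near(c,c), near(e,e), on(a)}  (19 atoms)
goal ⊆ F2  ⇒  h_max = 2

2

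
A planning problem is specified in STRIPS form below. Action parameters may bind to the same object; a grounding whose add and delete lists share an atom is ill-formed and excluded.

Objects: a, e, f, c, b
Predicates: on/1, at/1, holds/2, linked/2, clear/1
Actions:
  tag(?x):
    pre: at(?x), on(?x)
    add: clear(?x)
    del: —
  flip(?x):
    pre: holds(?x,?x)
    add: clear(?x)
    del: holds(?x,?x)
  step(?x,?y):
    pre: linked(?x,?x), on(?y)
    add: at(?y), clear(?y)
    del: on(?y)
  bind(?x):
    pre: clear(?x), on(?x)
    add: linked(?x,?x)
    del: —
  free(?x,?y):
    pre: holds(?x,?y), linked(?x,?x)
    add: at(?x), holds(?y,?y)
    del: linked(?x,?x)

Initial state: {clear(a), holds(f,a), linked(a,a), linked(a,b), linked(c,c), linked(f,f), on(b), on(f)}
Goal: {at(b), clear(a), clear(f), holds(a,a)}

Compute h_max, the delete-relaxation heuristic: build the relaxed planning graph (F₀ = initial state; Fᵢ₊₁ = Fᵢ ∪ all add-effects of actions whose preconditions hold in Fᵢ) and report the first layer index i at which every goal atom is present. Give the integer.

1

F0 = init (8 atoms)
F1 = F0 ∪ {at(b), at(f), clear(b), clear(f), holds(a,a)}  (13 atoms)
goal ⊆ F1  ⇒  h_max = 1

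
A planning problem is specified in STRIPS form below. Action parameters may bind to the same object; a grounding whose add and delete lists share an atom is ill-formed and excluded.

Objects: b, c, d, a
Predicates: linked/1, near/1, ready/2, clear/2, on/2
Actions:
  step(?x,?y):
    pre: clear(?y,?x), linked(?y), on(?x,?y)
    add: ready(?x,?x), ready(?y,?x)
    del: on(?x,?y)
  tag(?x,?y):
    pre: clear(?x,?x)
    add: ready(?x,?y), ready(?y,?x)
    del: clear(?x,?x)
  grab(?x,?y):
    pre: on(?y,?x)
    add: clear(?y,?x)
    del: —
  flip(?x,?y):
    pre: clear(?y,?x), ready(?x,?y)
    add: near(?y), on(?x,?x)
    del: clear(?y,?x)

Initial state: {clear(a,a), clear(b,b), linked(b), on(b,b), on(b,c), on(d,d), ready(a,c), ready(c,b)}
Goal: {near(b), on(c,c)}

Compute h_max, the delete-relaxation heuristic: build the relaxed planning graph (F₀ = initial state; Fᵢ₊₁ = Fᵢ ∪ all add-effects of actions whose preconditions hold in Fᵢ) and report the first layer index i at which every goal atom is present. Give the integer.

2

F0 = init (8 atoms)
F1 = F0 ∪ {clear(b,c), clear(d,d), ready(a,a), ready(a,b), ready(a,d), ready(b,a), ready(b,b), ready(b,c), ready(b,d), ready(c,a), ready(d,a), ready(d,b)}  (20 atoms)
F2 = F1 ∪ {near(a), near(b), on(a,a), on(c,c), ready(c,d), ready(d,c), ready(d,d)}  (27 atoms)
goal ⊆ F2  ⇒  h_max = 2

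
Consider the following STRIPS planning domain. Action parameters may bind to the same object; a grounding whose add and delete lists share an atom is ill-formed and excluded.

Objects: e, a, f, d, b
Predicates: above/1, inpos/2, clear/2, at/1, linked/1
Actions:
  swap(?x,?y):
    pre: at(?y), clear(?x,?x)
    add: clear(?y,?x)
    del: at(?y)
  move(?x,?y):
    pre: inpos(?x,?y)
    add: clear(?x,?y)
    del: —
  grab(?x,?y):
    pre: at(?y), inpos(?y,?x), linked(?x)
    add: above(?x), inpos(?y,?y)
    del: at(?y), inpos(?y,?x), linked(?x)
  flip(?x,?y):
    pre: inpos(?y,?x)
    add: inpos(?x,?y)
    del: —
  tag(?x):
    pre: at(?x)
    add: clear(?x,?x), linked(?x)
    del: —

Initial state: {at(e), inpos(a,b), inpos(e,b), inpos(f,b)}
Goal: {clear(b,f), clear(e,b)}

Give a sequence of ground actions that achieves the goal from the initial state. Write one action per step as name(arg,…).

move(e,b); flip(b,f); move(b,f)

1. move(e,b)  →  {at(e), clear(e,b), inpos(a,b), inpos(e,b), inpos(f,b)}
2. flip(b,f)  →  {at(e), clear(e,b), inpos(a,b), inpos(b,f), inpos(e,b), inpos(f,b)}
3. move(b,f)  →  {at(e), clear(b,f), clear(e,b), inpos(a,b), inpos(b,f), inpos(e,b), inpos(f,b)}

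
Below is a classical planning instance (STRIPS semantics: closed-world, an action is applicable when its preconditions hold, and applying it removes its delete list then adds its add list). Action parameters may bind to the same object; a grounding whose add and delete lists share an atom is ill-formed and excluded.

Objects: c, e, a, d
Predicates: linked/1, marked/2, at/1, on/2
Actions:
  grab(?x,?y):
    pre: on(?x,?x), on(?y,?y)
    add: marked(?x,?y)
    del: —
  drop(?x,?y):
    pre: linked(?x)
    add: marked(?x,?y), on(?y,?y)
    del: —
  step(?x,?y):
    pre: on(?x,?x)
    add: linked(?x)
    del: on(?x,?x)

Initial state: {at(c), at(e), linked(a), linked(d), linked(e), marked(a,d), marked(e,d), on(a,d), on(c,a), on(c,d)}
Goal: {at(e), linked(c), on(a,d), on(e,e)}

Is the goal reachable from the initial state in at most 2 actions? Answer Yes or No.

1. drop(e,c)  →  {at(c), at(e), linked(a), linked(d), linked(e), marked(a,d), marked(e,c), marked(e,d), on(a,d), on(c,a), on(c,c), on(c,d)}
2. drop(e,e)  →  {at(c), at(e), linked(a), linked(d), linked(e), marked(a,d), marked(e,c), marked(e,d), marked(e,e), on(a,d), on(c,a), on(c,c), on(c,d), on(e,e)}
3. step(c,c)  →  {at(c), at(e), linked(a), linked(c), linked(d), linked(e), marked(a,d), marked(e,c), marked(e,d), marked(e,e), on(a,d), on(c,a), on(c,d), on(e,e)}
optimal plan length = 3; 3 > 2

No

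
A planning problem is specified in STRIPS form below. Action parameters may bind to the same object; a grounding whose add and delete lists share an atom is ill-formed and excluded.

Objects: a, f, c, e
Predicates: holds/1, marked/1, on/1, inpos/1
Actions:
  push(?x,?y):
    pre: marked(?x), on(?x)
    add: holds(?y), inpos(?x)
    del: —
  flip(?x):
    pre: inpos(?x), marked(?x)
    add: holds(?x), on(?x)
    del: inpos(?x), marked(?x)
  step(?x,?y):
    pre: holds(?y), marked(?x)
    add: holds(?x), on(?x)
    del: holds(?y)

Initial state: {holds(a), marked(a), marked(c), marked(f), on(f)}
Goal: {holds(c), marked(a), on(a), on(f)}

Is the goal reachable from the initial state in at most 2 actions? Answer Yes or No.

No

1. push(f,f)  →  {holds(a), holds(f), inpos(f), marked(a), marked(c), marked(f), on(f)}
2. push(f,c)  →  {holds(a), holds(c), holds(f), inpos(f), marked(a), marked(c), marked(f), on(f)}
3. step(a,f)  →  {holds(a), holds(c), inpos(f), marked(a), marked(c), marked(f), on(a), on(f)}
optimal plan length = 3; 3 > 2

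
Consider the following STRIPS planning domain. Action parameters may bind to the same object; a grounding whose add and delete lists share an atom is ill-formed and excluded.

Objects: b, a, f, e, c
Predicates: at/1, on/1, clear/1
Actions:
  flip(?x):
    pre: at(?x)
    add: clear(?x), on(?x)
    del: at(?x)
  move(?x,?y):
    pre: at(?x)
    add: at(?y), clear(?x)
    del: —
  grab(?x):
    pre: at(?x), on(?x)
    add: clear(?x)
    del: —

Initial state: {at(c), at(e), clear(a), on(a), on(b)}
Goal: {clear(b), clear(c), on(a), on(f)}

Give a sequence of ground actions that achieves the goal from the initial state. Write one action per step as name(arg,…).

1. move(c,b)  →  {at(b), at(c), at(e), clear(a), clear(c), on(a), on(b)}
2. move(b,f)  →  {at(b), at(c), at(e), at(f), clear(a), clear(b), clear(c), on(a), on(b)}
3. flip(f)  →  {at(b), at(c), at(e), clear(a), clear(b), clear(c), clear(f), on(a), on(b), on(f)}

move(c,b); move(b,f); flip(f)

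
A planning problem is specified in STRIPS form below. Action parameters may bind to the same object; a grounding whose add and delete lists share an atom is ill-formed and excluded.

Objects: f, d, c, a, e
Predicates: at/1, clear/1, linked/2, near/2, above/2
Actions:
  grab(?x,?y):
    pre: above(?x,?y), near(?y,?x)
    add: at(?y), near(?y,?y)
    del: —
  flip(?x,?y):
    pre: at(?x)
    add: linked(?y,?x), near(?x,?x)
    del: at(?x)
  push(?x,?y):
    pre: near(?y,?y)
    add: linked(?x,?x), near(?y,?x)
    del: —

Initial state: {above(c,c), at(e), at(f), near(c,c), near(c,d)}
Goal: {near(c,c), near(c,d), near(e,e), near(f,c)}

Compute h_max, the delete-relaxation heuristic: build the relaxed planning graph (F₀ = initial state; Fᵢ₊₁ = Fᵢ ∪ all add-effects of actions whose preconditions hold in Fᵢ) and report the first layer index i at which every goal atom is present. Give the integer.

F0 = init (5 atoms)
F1 = F0 ∪ {at(c), linked(a,a), linked(a,e), linked(a,f), linked(c,c), linked(c,e), linked(c,f), linked(d,d), linked(d,e), linked(d,f), linked(e,e), linked(e,f), linked(f,e), linked(f,f), near(c,a), near(c,e), near(c,f), near(e,e), near(f,f)}  (24 atoms)
F2 = F1 ∪ {linked(a,c), linked(d,c), linked(e,c), linked(f,c), near(e,a), near(e,c), near(e,d), near(e,f), near(f,a), near(f,c), near(f,d), near(f,e)}  (36 atoms)
goal ⊆ F2  ⇒  h_max = 2

2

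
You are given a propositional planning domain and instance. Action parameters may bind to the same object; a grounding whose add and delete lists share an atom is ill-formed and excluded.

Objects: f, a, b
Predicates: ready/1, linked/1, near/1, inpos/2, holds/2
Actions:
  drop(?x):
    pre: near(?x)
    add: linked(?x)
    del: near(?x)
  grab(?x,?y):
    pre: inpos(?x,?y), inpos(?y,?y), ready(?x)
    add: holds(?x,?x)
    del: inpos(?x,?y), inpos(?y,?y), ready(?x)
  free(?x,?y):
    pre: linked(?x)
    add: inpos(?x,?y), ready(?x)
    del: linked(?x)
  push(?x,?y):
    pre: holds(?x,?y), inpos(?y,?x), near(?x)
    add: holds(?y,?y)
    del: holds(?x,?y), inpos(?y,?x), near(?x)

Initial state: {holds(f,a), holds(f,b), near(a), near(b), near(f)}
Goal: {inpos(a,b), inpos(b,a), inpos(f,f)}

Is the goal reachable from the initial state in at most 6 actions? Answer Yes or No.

Yes

1. drop(f)  →  {holds(f,a), holds(f,b), linked(f), near(a), near(b)}
2. drop(a)  →  {holds(f,a), holds(f,b), linked(a), linked(f), near(b)}
3. drop(b)  →  {holds(f,a), holds(f,b), linked(a), linked(b), linked(f)}
4. free(f,f)  →  {holds(f,a), holds(f,b), inpos(f,f), linked(a), linked(b), ready(f)}
5. free(a,b)  →  {holds(f,a), holds(f,b), inpos(a,b), inpos(f,f), linked(b), ready(a), ready(f)}
6. free(b,a)  →  {holds(f,a), holds(f,b), inpos(a,b), inpos(b,a), inpos(f,f), ready(a), ready(b), ready(f)}
optimal plan length = 6; 6 ≤ 6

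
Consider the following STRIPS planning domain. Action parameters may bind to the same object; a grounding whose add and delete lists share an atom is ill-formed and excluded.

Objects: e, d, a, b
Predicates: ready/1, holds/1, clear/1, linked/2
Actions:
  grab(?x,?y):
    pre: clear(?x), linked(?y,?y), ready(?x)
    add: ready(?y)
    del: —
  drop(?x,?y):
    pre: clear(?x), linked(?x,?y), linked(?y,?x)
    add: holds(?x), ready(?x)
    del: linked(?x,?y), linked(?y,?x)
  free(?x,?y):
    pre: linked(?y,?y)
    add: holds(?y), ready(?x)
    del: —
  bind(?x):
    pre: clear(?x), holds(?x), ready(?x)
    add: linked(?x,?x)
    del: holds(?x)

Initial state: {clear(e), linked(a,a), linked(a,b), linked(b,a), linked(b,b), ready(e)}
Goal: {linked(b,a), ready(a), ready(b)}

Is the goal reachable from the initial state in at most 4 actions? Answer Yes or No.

Yes

1. grab(e,a)  →  {clear(e), linked(a,a), linked(a,b), linked(b,a), linked(b,b), ready(a), ready(e)}
2. grab(e,b)  →  {clear(e), linked(a,a), linked(a,b), linked(b,a), linked(b,b), ready(a), ready(b), ready(e)}
optimal plan length = 2; 2 ≤ 4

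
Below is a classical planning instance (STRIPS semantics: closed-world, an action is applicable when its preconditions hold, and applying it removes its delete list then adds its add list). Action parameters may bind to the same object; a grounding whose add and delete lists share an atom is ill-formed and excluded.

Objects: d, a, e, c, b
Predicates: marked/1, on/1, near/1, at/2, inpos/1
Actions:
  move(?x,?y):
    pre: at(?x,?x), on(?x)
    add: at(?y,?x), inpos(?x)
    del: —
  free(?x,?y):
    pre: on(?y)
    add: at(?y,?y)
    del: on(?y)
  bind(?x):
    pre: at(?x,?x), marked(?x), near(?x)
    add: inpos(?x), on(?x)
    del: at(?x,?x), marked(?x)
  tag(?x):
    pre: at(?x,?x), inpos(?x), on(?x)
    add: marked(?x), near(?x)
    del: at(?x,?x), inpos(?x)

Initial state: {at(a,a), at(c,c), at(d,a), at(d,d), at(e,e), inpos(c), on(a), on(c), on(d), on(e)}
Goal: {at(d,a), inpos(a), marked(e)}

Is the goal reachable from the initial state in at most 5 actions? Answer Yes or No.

Yes

1. move(a,d)  →  {at(a,a), at(c,c), at(d,a), at(d,d), at(e,e), inpos(a), inpos(c), on(a), on(c), on(d), on(e)}
2. move(e,d)  →  {at(a,a), at(c,c), at(d,a), at(d,d), at(d,e), at(e,e), inpos(a), inpos(c), inpos(e), on(a), on(c), on(d), on(e)}
3. tag(e)  →  {at(a,a), at(c,c), at(d,a), at(d,d), at(d,e), inpos(a), inpos(c), marked(e), near(e), on(a), on(c), on(d), on(e)}
optimal plan length = 3; 3 ≤ 5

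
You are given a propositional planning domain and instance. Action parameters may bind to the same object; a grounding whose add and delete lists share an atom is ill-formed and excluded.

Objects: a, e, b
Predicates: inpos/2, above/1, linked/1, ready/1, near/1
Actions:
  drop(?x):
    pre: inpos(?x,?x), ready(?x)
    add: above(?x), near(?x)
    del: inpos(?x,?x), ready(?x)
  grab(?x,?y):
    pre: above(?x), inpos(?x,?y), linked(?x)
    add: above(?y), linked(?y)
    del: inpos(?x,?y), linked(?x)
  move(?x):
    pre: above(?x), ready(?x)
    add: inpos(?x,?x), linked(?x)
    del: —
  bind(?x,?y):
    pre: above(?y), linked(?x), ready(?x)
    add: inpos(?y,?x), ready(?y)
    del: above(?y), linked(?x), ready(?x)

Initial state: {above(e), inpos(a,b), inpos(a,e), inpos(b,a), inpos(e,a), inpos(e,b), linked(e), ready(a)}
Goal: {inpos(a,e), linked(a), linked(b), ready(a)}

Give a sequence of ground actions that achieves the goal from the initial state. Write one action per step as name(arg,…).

grab(e,a); grab(a,b); move(a)

1. grab(e,a)  →  {above(a), above(e), inpos(a,b), inpos(a,e), inpos(b,a), inpos(e,b), linked(a), ready(a)}
2. grab(a,b)  →  {above(a), above(b), above(e), inpos(a,e), inpos(b,a), inpos(e,b), linked(b), ready(a)}
3. move(a)  →  {above(a), above(b), above(e), inpos(a,a), inpos(a,e), inpos(b,a), inpos(e,b), linked(a), linked(b), ready(a)}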